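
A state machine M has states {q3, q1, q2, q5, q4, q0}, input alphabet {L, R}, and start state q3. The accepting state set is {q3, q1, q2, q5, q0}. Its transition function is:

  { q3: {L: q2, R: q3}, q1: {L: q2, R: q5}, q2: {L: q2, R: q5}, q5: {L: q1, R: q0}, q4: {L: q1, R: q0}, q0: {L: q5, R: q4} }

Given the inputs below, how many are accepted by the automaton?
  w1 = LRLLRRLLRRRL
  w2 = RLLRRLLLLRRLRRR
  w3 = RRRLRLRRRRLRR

2

w1:
  start at q3
  read 'L': q3 → q2
  read 'R': q2 → q5
  read 'L': q5 → q1
  read 'L': q1 → q2
  read 'R': q2 → q5
  read 'R': q5 → q0
  read 'L': q0 → q5
  read 'L': q5 → q1
  read 'R': q1 → q5
  read 'R': q5 → q0
  read 'R': q0 → q4
  read 'L': q4 → q1
  end q1, accepted
w2:
  start at q3
  read 'R': q3 → q3
  read 'L': q3 → q2
  read 'L': q2 → q2
  read 'R': q2 → q5
  read 'R': q5 → q0
  read 'L': q0 → q5
  read 'L': q5 → q1
  read 'L': q1 → q2
  read 'L': q2 → q2
  read 'R': q2 → q5
  read 'R': q5 → q0
  read 'L': q0 → q5
  read 'R': q5 → q0
  read 'R': q0 → q4
  read 'R': q4 → q0
  end q0, accepted
w3:
  start at q3
  read 'R': q3 → q3
  read 'R': q3 → q3
  read 'R': q3 → q3
  read 'L': q3 → q2
  read 'R': q2 → q5
  read 'L': q5 → q1
  read 'R': q1 → q5
  read 'R': q5 → q0
  read 'R': q0 → q4
  read 'R': q4 → q0
  read 'L': q0 → q5
  read 'R': q5 → q0
  read 'R': q0 → q4
  end q4, rejected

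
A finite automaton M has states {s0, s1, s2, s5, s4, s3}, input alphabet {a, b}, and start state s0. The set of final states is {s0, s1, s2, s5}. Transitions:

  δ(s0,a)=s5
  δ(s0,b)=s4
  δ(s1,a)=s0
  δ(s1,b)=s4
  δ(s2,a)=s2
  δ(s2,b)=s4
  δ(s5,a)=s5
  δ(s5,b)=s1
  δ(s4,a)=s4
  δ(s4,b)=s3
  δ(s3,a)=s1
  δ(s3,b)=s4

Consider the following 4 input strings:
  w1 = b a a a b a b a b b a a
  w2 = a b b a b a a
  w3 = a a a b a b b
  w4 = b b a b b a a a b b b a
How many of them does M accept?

2

w1: s0 → s4 → s4 → s4 → s4 → s3 → s1 → s4 → s4 → s3 → s4 → s4 → s4  → end s4, rejected
w2: s0 → s5 → s1 → s4 → s4 → s3 → s1 → s0  → end s0, accepted
w3: s0 → s5 → s5 → s5 → s1 → s0 → s4 → s3  → end s3, rejected
w4: s0 → s4 → s3 → s1 → s4 → s3 → s1 → s0 → s5 → s1 → s4 → s3 → s1  → end s1, accepted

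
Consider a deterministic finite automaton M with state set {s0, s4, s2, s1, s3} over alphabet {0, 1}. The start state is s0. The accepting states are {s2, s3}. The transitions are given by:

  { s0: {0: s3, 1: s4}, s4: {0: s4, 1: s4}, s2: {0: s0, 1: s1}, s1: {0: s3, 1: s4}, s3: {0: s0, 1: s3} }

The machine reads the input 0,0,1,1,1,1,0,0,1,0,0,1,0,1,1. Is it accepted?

No

s0 → s3 → s0 → s4 → s4 → s4 → s4 → s4 → s4 → s4 → s4 → s4 → s4 → s4 → s4 → s4
End state s4 is not accepting.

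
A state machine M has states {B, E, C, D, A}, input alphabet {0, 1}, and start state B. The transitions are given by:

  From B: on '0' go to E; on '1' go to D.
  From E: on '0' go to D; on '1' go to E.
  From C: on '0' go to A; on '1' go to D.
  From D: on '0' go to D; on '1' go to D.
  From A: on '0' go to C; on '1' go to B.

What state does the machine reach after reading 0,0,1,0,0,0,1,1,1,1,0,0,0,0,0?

D

Trace: B -0-> E -0-> D -1-> D -0-> D -0-> D -0-> D -1-> D -1-> D -1-> D -1-> D -0-> D -0-> D -0-> D -0-> D -0-> D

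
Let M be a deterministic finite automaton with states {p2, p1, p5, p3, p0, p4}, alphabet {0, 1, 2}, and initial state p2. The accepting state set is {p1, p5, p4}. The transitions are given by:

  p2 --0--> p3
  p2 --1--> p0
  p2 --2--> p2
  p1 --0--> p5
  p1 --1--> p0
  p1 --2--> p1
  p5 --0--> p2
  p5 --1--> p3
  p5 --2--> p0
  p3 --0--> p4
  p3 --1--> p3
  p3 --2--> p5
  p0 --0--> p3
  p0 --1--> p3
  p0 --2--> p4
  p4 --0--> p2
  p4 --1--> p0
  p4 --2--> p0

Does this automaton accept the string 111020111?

start at p2
read '1': p2 → p0
read '1': p0 → p3
read '1': p3 → p3
read '0': p3 → p4
read '2': p4 → p0
read '0': p0 → p3
read '1': p3 → p3
read '1': p3 → p3
read '1': p3 → p3
End state p3 is not accepting.

No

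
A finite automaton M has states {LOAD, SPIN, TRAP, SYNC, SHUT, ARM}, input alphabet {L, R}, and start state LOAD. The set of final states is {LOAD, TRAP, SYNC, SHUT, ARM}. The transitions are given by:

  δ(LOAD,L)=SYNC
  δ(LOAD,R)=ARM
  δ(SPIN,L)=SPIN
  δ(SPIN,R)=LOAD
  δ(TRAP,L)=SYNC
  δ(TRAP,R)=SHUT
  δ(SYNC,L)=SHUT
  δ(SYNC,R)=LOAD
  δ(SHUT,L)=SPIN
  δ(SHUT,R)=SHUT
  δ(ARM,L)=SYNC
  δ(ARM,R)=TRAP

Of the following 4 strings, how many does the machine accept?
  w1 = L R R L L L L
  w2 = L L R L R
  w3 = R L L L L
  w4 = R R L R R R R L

w1: LOAD → SYNC → LOAD → ARM → SYNC → SHUT → SPIN → SPIN  → end SPIN, rejected
w2: LOAD → SYNC → SHUT → SHUT → SPIN → LOAD  → end LOAD, accepted
w3: LOAD → ARM → SYNC → SHUT → SPIN → SPIN  → end SPIN, rejected
w4: LOAD → ARM → TRAP → SYNC → LOAD → ARM → TRAP → SHUT → SPIN  → end SPIN, rejected

1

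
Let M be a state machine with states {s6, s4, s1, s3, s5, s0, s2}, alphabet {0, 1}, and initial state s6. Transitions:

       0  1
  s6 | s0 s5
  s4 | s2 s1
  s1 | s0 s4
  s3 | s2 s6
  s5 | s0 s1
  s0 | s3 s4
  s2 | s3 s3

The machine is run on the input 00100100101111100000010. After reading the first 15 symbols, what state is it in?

s4

s6 → s0 → s3 → s6 → s0 → s3 → s6 → s0 → s3 → s6 → s0 → s4 → s1 → s4 → s1 → s4
After 15 symbols: s4.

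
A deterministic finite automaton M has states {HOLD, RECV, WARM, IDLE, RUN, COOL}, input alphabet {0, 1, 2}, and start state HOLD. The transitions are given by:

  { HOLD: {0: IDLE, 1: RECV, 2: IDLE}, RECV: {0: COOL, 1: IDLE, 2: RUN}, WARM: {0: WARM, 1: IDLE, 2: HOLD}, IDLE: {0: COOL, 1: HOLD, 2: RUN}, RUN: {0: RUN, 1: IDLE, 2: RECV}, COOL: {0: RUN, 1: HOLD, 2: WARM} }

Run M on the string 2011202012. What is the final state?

IDLE

Trace: HOLD -2-> IDLE -0-> COOL -1-> HOLD -1-> RECV -2-> RUN -0-> RUN -2-> RECV -0-> COOL -1-> HOLD -2-> IDLE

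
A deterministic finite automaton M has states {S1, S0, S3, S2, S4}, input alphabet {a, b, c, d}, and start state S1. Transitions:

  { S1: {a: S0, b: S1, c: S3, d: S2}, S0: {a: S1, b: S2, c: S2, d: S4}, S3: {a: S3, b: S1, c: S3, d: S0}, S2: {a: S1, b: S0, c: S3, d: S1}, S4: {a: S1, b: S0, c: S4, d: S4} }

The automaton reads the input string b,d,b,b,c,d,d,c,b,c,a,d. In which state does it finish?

S2

Trace: S1 -b-> S1 -d-> S2 -b-> S0 -b-> S2 -c-> S3 -d-> S0 -d-> S4 -c-> S4 -b-> S0 -c-> S2 -a-> S1 -d-> S2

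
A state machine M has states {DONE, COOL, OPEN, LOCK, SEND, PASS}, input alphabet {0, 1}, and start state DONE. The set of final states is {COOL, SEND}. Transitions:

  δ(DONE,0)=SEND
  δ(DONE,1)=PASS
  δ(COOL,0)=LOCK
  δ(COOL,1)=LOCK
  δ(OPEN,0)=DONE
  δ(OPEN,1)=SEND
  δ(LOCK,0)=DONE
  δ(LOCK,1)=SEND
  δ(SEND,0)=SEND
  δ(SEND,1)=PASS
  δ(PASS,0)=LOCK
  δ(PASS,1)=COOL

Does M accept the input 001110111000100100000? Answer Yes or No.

start at DONE
read '0': DONE → SEND
read '0': SEND → SEND
read '1': SEND → PASS
read '1': PASS → COOL
read '1': COOL → LOCK
read '0': LOCK → DONE
read '1': DONE → PASS
read '1': PASS → COOL
read '1': COOL → LOCK
read '0': LOCK → DONE
read '0': DONE → SEND
read '0': SEND → SEND
read '1': SEND → PASS
read '0': PASS → LOCK
read '0': LOCK → DONE
read '1': DONE → PASS
read '0': PASS → LOCK
read '0': LOCK → DONE
read '0': DONE → SEND
read '0': SEND → SEND
read '0': SEND → SEND
End state SEND is accepting.

Yes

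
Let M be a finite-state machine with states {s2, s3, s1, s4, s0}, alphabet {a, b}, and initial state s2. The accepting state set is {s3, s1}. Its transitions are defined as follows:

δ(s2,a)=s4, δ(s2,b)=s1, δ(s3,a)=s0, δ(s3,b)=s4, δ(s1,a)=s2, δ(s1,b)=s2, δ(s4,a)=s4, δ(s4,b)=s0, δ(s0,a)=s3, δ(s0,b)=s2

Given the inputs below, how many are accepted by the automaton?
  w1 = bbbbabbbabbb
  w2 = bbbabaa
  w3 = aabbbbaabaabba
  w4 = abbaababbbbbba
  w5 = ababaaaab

1

w1: Trace: s2 -b-> s1 -b-> s2 -b-> s1 -b-> s2 -a-> s4 -b-> s0 -b-> s2 -b-> s1 -a-> s2 -b-> s1 -b-> s2 -b-> s1  → end s1, accepted
w2: Trace: s2 -b-> s1 -b-> s2 -b-> s1 -a-> s2 -b-> s1 -a-> s2 -a-> s4  → end s4, rejected
w3: Trace: s2 -a-> s4 -a-> s4 -b-> s0 -b-> s2 -b-> s1 -b-> s2 -a-> s4 -a-> s4 -b-> s0 -a-> s3 -a-> s0 -b-> s2 -b-> s1 -a-> s2  → end s2, rejected
w4: Trace: s2 -a-> s4 -b-> s0 -b-> s2 -a-> s4 -a-> s4 -b-> s0 -a-> s3 -b-> s4 -b-> s0 -b-> s2 -b-> s1 -b-> s2 -b-> s1 -a-> s2  → end s2, rejected
w5: Trace: s2 -a-> s4 -b-> s0 -a-> s3 -b-> s4 -a-> s4 -a-> s4 -a-> s4 -a-> s4 -b-> s0  → end s0, rejected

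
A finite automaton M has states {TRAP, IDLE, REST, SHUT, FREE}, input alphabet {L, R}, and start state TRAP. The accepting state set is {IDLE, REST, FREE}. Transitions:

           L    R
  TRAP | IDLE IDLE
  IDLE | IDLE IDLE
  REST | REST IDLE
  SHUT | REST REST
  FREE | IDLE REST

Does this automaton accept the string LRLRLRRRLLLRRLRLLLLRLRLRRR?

Yes

TRAP → IDLE → IDLE → IDLE → IDLE → IDLE → IDLE → IDLE → IDLE → IDLE → IDLE → IDLE → IDLE → IDLE → IDLE → IDLE → IDLE → IDLE → IDLE → IDLE → IDLE → IDLE → IDLE → IDLE → IDLE → IDLE → IDLE
End state IDLE is accepting.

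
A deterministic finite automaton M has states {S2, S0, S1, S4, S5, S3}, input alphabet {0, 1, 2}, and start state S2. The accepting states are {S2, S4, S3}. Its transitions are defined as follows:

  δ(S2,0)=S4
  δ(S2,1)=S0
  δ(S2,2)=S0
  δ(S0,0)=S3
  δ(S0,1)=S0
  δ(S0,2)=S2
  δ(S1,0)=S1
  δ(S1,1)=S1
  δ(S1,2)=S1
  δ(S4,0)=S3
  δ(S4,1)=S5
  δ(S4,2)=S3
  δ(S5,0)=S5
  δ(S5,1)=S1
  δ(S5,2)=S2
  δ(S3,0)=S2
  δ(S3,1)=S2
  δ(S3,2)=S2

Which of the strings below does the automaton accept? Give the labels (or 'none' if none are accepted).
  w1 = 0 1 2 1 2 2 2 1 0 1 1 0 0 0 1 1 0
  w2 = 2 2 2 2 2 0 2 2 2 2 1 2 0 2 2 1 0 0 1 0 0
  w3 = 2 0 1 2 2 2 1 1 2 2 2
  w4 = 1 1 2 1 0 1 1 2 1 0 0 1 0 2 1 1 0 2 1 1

w1:
  start at S2
  read '0': S2 → S4
  read '1': S4 → S5
  read '2': S5 → S2
  read '1': S2 → S0
  read '2': S0 → S2
  read '2': S2 → S0
  read '2': S0 → S2
  read '1': S2 → S0
  read '0': S0 → S3
  read '1': S3 → S2
  read '1': S2 → S0
  read '0': S0 → S3
  read '0': S3 → S2
  read '0': S2 → S4
  read '1': S4 → S5
  read '1': S5 → S1
  read '0': S1 → S1
  end S1, rejected
w2:
  start at S2
  read '2': S2 → S0
  read '2': S0 → S2
  read '2': S2 → S0
  read '2': S0 → S2
  read '2': S2 → S0
  read '0': S0 → S3
  read '2': S3 → S2
  read '2': S2 → S0
  read '2': S0 → S2
  read '2': S2 → S0
  read '1': S0 → S0
  read '2': S0 → S2
  read '0': S2 → S4
  read '2': S4 → S3
  read '2': S3 → S2
  read '1': S2 → S0
  read '0': S0 → S3
  read '0': S3 → S2
  read '1': S2 → S0
  read '0': S0 → S3
  read '0': S3 → S2
  end S2, accepted
w3:
  start at S2
  read '2': S2 → S0
  read '0': S0 → S3
  read '1': S3 → S2
  read '2': S2 → S0
  read '2': S0 → S2
  read '2': S2 → S0
  read '1': S0 → S0
  read '1': S0 → S0
  read '2': S0 → S2
  read '2': S2 → S0
  read '2': S0 → S2
  end S2, accepted
w4:
  start at S2
  read '1': S2 → S0
  read '1': S0 → S0
  read '2': S0 → S2
  read '1': S2 → S0
  read '0': S0 → S3
  read '1': S3 → S2
  read '1': S2 → S0
  read '2': S0 → S2
  read '1': S2 → S0
  read '0': S0 → S3
  read '0': S3 → S2
  read '1': S2 → S0
  read '0': S0 → S3
  read '2': S3 → S2
  read '1': S2 → S0
  read '1': S0 → S0
  read '0': S0 → S3
  read '2': S3 → S2
  read '1': S2 → S0
  read '1': S0 → S0
  end S0, rejected

w2, w3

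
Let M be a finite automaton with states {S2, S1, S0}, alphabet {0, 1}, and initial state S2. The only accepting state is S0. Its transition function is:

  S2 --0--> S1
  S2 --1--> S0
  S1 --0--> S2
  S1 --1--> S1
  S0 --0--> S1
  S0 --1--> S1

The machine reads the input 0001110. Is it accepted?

start at S2
read '0': S2 → S1
read '0': S1 → S2
read '0': S2 → S1
read '1': S1 → S1
read '1': S1 → S1
read '1': S1 → S1
read '0': S1 → S2
End state S2 is not accepting.

No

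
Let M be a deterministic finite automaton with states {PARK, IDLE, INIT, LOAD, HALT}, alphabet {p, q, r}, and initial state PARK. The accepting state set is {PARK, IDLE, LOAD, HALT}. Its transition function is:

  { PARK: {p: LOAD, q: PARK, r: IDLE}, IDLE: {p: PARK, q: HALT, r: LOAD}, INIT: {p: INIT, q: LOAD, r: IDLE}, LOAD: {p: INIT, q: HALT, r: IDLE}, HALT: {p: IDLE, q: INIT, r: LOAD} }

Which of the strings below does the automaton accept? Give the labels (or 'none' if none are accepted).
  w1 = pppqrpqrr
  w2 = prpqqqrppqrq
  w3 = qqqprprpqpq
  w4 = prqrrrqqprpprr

w1: Trace: PARK -p-> LOAD -p-> INIT -p-> INIT -q-> LOAD -r-> IDLE -p-> PARK -q-> PARK -r-> IDLE -r-> LOAD  → end LOAD, accepted
w2: Trace: PARK -p-> LOAD -r-> IDLE -p-> PARK -q-> PARK -q-> PARK -q-> PARK -r-> IDLE -p-> PARK -p-> LOAD -q-> HALT -r-> LOAD -q-> HALT  → end HALT, accepted
w3: Trace: PARK -q-> PARK -q-> PARK -q-> PARK -p-> LOAD -r-> IDLE -p-> PARK -r-> IDLE -p-> PARK -q-> PARK -p-> LOAD -q-> HALT  → end HALT, accepted
w4: Trace: PARK -p-> LOAD -r-> IDLE -q-> HALT -r-> LOAD -r-> IDLE -r-> LOAD -q-> HALT -q-> INIT -p-> INIT -r-> IDLE -p-> PARK -p-> LOAD -r-> IDLE -r-> LOAD  → end LOAD, accepted

w1, w2, w3, w4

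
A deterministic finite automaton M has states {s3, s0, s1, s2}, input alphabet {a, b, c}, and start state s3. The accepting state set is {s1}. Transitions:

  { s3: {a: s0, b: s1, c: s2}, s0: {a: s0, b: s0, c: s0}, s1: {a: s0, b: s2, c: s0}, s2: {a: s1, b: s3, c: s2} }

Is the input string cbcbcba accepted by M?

No

start at s3
read 'c': s3 → s2
read 'b': s2 → s3
read 'c': s3 → s2
read 'b': s2 → s3
read 'c': s3 → s2
read 'b': s2 → s3
read 'a': s3 → s0
End state s0 is not accepting.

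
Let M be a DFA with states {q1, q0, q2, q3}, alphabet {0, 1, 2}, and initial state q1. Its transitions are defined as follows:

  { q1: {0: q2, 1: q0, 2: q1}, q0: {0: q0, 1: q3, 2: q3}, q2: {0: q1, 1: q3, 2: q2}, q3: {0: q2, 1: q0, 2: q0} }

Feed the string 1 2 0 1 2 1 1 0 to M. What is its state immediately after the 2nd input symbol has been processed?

q3

q1 → q0 → q3
After 2 symbols: q3.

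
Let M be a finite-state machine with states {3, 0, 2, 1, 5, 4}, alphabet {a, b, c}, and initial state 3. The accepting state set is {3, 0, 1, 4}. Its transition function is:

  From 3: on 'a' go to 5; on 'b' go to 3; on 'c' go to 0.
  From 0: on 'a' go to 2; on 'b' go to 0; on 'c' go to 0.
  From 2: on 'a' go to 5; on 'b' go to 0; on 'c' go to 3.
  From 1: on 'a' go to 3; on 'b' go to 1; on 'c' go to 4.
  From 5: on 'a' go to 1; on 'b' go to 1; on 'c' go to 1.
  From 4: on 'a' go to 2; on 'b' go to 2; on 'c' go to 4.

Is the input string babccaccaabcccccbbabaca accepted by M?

3 → 3 → 5 → 1 → 4 → 4 → 2 → 3 → 0 → 2 → 5 → 1 → 4 → 4 → 4 → 4 → 4 → 2 → 0 → 2 → 0 → 2 → 3 → 5
End state 5 is not accepting.

No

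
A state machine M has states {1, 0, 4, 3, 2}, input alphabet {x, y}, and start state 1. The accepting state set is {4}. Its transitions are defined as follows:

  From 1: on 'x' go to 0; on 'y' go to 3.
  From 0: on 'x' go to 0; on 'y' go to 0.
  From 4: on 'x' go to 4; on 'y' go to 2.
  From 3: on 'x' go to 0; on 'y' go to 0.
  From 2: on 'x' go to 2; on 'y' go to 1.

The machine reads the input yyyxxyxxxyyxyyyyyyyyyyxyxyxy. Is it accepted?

start at 1
read 'y': 1 → 3
read 'y': 3 → 0
read 'y': 0 → 0
read 'x': 0 → 0
read 'x': 0 → 0
read 'y': 0 → 0
read 'x': 0 → 0
read 'x': 0 → 0
read 'x': 0 → 0
read 'y': 0 → 0
read 'y': 0 → 0
read 'x': 0 → 0
read 'y': 0 → 0
read 'y': 0 → 0
read 'y': 0 → 0
read 'y': 0 → 0
read 'y': 0 → 0
read 'y': 0 → 0
read 'y': 0 → 0
read 'y': 0 → 0
read 'y': 0 → 0
read 'y': 0 → 0
read 'x': 0 → 0
read 'y': 0 → 0
read 'x': 0 → 0
read 'y': 0 → 0
read 'x': 0 → 0
read 'y': 0 → 0
End state 0 is not accepting.

No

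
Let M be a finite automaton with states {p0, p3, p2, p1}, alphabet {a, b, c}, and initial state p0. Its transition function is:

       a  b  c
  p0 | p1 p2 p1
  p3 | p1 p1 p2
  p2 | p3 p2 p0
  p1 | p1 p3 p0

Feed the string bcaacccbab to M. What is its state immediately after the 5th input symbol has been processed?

start at p0
read 'b': p0 → p2
read 'c': p2 → p0
read 'a': p0 → p1
read 'a': p1 → p1
read 'c': p1 → p0
After 5 symbols: p0.

p0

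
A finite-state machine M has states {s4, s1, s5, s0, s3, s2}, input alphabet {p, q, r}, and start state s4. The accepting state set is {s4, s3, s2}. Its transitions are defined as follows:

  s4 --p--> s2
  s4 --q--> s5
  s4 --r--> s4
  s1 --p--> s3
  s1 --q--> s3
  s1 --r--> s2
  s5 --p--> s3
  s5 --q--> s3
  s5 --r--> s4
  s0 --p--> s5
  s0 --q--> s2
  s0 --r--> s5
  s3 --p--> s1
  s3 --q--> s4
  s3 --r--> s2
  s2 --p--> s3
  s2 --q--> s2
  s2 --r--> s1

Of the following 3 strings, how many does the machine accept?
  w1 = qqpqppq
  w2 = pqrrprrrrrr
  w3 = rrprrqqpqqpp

1

w1: s4 → s5 → s3 → s1 → s3 → s1 → s3 → s4  → end s4, accepted
w2: s4 → s2 → s2 → s1 → s2 → s3 → s2 → s1 → s2 → s1 → s2 → s1  → end s1, rejected
w3: s4 → s4 → s4 → s2 → s1 → s2 → s2 → s2 → s3 → s4 → s5 → s3 → s1  → end s1, rejected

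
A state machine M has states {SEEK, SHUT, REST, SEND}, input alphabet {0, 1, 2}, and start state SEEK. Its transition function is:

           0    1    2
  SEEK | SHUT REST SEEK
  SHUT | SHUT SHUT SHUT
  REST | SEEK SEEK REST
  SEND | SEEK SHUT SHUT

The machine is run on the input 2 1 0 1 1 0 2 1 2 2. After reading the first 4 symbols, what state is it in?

REST

start at SEEK
read '2': SEEK → SEEK
read '1': SEEK → REST
read '0': REST → SEEK
read '1': SEEK → REST
After 4 symbols: REST.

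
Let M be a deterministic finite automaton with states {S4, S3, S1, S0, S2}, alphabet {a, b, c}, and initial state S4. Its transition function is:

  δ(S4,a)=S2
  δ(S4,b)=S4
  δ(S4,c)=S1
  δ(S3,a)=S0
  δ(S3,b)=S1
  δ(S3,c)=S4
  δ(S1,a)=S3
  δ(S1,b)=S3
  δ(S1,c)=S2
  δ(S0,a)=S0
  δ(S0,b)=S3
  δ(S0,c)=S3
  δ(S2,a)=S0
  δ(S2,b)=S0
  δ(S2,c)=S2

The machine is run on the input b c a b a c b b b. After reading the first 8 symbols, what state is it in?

start at S4
read 'b': S4 → S4
read 'c': S4 → S1
read 'a': S1 → S3
read 'b': S3 → S1
read 'a': S1 → S3
read 'c': S3 → S4
read 'b': S4 → S4
read 'b': S4 → S4
After 8 symbols: S4.

S4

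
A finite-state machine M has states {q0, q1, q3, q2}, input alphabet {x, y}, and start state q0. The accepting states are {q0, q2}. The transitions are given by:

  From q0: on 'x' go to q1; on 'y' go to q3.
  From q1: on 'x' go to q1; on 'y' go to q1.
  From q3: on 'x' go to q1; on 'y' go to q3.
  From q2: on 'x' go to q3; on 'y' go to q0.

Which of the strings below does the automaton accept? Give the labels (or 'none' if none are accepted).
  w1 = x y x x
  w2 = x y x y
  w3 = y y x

w1: q0 → q1 → q1 → q1 → q1  → end q1, rejected
w2: q0 → q1 → q1 → q1 → q1  → end q1, rejected
w3: q0 → q3 → q3 → q1  → end q1, rejected

none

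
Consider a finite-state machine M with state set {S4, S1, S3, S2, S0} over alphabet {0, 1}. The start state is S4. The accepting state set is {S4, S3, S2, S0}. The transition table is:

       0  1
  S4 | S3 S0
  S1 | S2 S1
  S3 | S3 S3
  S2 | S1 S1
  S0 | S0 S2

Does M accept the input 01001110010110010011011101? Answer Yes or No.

Yes

Trace: S4 -0-> S3 -1-> S3 -0-> S3 -0-> S3 -1-> S3 -1-> S3 -1-> S3 -0-> S3 -0-> S3 -1-> S3 -0-> S3 -1-> S3 -1-> S3 -0-> S3 -0-> S3 -1-> S3 -0-> S3 -0-> S3 -1-> S3 -1-> S3 -0-> S3 -1-> S3 -1-> S3 -1-> S3 -0-> S3 -1-> S3
End state S3 is accepting.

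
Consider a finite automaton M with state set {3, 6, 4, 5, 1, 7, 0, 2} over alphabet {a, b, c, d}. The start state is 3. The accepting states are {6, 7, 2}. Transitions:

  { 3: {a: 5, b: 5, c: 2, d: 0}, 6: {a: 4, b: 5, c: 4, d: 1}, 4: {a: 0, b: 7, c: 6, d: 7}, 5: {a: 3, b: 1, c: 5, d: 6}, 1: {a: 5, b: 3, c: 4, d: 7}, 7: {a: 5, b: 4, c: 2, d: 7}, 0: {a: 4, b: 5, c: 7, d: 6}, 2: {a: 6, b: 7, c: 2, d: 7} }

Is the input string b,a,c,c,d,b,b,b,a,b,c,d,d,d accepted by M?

3 → 5 → 3 → 2 → 2 → 7 → 4 → 7 → 4 → 0 → 5 → 5 → 6 → 1 → 7
End state 7 is accepting.

Yes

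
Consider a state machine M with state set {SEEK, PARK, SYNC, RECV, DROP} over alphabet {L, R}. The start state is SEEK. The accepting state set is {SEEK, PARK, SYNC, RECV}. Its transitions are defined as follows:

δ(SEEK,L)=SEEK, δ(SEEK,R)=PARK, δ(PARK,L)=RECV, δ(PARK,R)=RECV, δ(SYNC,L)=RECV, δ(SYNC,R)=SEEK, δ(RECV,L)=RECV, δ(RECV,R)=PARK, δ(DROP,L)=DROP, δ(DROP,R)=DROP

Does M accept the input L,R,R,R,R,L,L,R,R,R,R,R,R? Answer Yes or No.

Yes

start at SEEK
read 'L': SEEK → SEEK
read 'R': SEEK → PARK
read 'R': PARK → RECV
read 'R': RECV → PARK
read 'R': PARK → RECV
read 'L': RECV → RECV
read 'L': RECV → RECV
read 'R': RECV → PARK
read 'R': PARK → RECV
read 'R': RECV → PARK
read 'R': PARK → RECV
read 'R': RECV → PARK
read 'R': PARK → RECV
End state RECV is accepting.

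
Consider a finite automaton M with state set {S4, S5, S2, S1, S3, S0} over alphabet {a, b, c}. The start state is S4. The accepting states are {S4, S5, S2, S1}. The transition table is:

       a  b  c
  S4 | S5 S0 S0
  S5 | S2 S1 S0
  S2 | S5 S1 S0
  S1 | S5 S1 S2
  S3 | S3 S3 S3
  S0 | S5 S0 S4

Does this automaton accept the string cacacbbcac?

No

Trace: S4 -c-> S0 -a-> S5 -c-> S0 -a-> S5 -c-> S0 -b-> S0 -b-> S0 -c-> S4 -a-> S5 -c-> S0
End state S0 is not accepting.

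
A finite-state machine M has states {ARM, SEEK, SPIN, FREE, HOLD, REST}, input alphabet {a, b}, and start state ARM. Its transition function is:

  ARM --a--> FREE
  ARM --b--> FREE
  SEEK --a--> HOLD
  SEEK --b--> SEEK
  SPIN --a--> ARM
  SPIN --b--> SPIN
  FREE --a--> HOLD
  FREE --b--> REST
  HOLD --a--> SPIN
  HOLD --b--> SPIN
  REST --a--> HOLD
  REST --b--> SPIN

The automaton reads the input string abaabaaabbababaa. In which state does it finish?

FREE

ARM → FREE → REST → HOLD → SPIN → SPIN → ARM → FREE → HOLD → SPIN → SPIN → ARM → FREE → HOLD → SPIN → ARM → FREE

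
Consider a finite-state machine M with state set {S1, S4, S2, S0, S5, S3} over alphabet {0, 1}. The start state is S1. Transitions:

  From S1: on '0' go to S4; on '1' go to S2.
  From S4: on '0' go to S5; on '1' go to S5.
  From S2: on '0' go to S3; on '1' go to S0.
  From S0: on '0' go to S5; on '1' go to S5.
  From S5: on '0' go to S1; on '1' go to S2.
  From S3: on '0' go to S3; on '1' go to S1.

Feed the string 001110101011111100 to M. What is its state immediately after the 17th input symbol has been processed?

S5

S1 → S4 → S5 → S2 → S0 → S5 → S1 → S2 → S3 → S1 → S4 → S5 → S2 → S0 → S5 → S2 → S0 → S5
After 17 symbols: S5.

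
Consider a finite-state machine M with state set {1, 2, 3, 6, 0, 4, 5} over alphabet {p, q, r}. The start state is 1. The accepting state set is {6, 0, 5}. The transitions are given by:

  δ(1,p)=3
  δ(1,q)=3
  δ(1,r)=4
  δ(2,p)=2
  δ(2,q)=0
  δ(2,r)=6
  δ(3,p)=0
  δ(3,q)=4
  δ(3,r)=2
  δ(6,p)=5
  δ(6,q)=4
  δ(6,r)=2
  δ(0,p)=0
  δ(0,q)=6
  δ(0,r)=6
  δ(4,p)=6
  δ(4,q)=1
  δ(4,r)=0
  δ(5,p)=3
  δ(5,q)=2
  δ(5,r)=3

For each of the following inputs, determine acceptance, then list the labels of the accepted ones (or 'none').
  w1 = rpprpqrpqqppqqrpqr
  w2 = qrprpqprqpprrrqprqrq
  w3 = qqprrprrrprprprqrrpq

w1

w1: 1 → 4 → 6 → 5 → 3 → 0 → 6 → 2 → 2 → 0 → 6 → 5 → 3 → 4 → 1 → 4 → 6 → 4 → 0  → end 0, accepted
w2: 1 → 3 → 2 → 2 → 6 → 5 → 2 → 2 → 6 → 4 → 6 → 5 → 3 → 2 → 6 → 4 → 6 → 2 → 0 → 6 → 4  → end 4, rejected
w3: 1 → 3 → 4 → 6 → 2 → 6 → 5 → 3 → 2 → 6 → 5 → 3 → 0 → 6 → 5 → 3 → 4 → 0 → 6 → 5 → 2  → end 2, rejected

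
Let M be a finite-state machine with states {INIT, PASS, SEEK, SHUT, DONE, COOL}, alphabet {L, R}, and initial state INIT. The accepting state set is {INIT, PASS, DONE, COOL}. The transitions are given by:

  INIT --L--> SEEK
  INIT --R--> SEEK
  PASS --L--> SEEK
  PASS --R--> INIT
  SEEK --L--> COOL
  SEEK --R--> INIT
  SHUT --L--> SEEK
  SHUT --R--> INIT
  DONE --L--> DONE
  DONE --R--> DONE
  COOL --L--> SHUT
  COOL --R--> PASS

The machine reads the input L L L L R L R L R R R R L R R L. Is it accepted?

No

Trace: INIT -L-> SEEK -L-> COOL -L-> SHUT -L-> SEEK -R-> INIT -L-> SEEK -R-> INIT -L-> SEEK -R-> INIT -R-> SEEK -R-> INIT -R-> SEEK -L-> COOL -R-> PASS -R-> INIT -L-> SEEK
End state SEEK is not accepting.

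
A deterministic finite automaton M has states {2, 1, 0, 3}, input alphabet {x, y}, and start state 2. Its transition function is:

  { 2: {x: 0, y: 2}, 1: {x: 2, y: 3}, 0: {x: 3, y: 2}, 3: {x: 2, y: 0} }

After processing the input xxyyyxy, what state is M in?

2

2 → 0 → 3 → 0 → 2 → 2 → 0 → 2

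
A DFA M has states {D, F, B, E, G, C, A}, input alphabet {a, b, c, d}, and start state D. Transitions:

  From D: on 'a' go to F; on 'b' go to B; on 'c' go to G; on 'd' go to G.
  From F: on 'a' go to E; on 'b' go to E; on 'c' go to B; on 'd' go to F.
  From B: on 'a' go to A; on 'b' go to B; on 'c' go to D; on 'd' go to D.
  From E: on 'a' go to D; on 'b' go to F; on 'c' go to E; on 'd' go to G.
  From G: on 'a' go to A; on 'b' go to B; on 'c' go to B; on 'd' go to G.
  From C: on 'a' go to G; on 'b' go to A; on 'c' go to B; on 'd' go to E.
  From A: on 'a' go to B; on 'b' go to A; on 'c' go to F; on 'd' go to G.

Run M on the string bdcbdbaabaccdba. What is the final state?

A

start at D
read 'b': D → B
read 'd': B → D
read 'c': D → G
read 'b': G → B
read 'd': B → D
read 'b': D → B
read 'a': B → A
read 'a': A → B
read 'b': B → B
read 'a': B → A
read 'c': A → F
read 'c': F → B
read 'd': B → D
read 'b': D → B
read 'a': B → A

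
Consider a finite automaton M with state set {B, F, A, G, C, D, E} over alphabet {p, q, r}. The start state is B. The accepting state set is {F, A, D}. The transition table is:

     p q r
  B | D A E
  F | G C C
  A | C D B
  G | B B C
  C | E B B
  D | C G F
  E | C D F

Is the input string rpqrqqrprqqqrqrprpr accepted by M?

start at B
read 'r': B → E
read 'p': E → C
read 'q': C → B
read 'r': B → E
read 'q': E → D
read 'q': D → G
read 'r': G → C
read 'p': C → E
read 'r': E → F
read 'q': F → C
read 'q': C → B
read 'q': B → A
read 'r': A → B
read 'q': B → A
read 'r': A → B
read 'p': B → D
read 'r': D → F
read 'p': F → G
read 'r': G → C
End state C is not accepting.

No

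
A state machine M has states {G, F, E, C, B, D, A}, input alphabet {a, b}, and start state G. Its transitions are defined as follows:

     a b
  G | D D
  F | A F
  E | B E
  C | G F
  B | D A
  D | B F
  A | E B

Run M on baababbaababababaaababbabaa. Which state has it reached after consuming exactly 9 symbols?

B

G → D → B → D → F → A → B → A → E → B
After 9 symbols: B.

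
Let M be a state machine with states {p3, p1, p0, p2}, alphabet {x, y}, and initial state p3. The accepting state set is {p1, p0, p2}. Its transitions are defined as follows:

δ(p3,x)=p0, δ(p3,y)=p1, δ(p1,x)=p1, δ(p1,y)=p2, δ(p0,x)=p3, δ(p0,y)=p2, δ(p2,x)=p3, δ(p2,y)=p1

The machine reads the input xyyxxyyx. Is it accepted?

Yes

p3 → p0 → p2 → p1 → p1 → p1 → p2 → p1 → p1
End state p1 is accepting.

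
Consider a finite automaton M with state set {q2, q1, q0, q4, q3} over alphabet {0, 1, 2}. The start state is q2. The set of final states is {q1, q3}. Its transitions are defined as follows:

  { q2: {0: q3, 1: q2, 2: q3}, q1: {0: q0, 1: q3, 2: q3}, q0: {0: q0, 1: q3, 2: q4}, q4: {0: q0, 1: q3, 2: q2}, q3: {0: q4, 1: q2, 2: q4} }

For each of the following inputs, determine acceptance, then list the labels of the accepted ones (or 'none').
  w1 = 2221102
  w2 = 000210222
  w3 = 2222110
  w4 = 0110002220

w3

w1: Trace: q2 -2-> q3 -2-> q4 -2-> q2 -1-> q2 -1-> q2 -0-> q3 -2-> q4  → end q4, rejected
w2: Trace: q2 -0-> q3 -0-> q4 -0-> q0 -2-> q4 -1-> q3 -0-> q4 -2-> q2 -2-> q3 -2-> q4  → end q4, rejected
w3: Trace: q2 -2-> q3 -2-> q4 -2-> q2 -2-> q3 -1-> q2 -1-> q2 -0-> q3  → end q3, accepted
w4: Trace: q2 -0-> q3 -1-> q2 -1-> q2 -0-> q3 -0-> q4 -0-> q0 -2-> q4 -2-> q2 -2-> q3 -0-> q4  → end q4, rejected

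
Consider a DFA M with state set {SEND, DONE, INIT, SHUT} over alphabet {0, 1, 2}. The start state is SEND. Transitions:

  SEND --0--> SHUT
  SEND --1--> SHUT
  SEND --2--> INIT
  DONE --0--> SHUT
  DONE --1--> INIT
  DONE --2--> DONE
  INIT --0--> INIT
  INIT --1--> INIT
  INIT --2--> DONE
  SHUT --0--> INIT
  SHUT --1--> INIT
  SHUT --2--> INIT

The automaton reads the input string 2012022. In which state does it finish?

DONE

start at SEND
read '2': SEND → INIT
read '0': INIT → INIT
read '1': INIT → INIT
read '2': INIT → DONE
read '0': DONE → SHUT
read '2': SHUT → INIT
read '2': INIT → DONE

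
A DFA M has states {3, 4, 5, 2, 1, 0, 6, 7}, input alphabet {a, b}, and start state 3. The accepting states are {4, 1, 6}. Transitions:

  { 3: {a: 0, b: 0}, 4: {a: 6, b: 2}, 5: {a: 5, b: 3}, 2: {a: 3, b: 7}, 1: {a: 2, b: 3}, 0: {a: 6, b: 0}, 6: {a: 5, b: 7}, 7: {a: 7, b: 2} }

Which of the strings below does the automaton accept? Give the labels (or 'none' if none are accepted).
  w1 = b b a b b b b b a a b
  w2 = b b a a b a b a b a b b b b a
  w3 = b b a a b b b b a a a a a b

w1: Trace: 3 -b-> 0 -b-> 0 -a-> 6 -b-> 7 -b-> 2 -b-> 7 -b-> 2 -b-> 7 -a-> 7 -a-> 7 -b-> 2  → end 2, rejected
w2: Trace: 3 -b-> 0 -b-> 0 -a-> 6 -a-> 5 -b-> 3 -a-> 0 -b-> 0 -a-> 6 -b-> 7 -a-> 7 -b-> 2 -b-> 7 -b-> 2 -b-> 7 -a-> 7  → end 7, rejected
w3: Trace: 3 -b-> 0 -b-> 0 -a-> 6 -a-> 5 -b-> 3 -b-> 0 -b-> 0 -b-> 0 -a-> 6 -a-> 5 -a-> 5 -a-> 5 -a-> 5 -b-> 3  → end 3, rejected

none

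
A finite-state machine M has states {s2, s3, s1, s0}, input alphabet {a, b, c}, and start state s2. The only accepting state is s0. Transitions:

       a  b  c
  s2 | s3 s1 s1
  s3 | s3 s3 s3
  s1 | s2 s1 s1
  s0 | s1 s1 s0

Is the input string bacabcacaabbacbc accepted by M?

No

Trace: s2 -b-> s1 -a-> s2 -c-> s1 -a-> s2 -b-> s1 -c-> s1 -a-> s2 -c-> s1 -a-> s2 -a-> s3 -b-> s3 -b-> s3 -a-> s3 -c-> s3 -b-> s3 -c-> s3
End state s3 is not accepting.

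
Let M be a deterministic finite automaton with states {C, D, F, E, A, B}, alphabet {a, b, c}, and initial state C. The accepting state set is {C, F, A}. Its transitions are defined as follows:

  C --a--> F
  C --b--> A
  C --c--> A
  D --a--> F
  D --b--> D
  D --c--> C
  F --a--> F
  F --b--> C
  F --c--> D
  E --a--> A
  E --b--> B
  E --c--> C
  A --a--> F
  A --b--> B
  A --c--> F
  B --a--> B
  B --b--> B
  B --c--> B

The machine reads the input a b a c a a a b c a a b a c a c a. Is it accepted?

Yes

Trace: C -a-> F -b-> C -a-> F -c-> D -a-> F -a-> F -a-> F -b-> C -c-> A -a-> F -a-> F -b-> C -a-> F -c-> D -a-> F -c-> D -a-> F
End state F is accepting.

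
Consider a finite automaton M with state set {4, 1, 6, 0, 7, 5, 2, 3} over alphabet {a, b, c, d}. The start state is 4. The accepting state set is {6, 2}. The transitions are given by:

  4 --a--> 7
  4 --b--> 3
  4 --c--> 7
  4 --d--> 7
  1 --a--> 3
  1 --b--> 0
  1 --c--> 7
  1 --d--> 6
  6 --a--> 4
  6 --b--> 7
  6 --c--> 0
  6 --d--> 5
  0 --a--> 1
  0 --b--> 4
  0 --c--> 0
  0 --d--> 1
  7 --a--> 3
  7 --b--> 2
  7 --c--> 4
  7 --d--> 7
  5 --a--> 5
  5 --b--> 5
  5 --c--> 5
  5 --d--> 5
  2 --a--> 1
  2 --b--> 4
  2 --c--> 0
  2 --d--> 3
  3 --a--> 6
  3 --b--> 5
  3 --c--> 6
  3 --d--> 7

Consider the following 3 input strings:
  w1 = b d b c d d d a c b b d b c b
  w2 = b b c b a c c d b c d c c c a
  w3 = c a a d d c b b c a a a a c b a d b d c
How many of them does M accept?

0

w1:
  start at 4
  read 'b': 4 → 3
  read 'd': 3 → 7
  read 'b': 7 → 2
  read 'c': 2 → 0
  read 'd': 0 → 1
  read 'd': 1 → 6
  read 'd': 6 → 5
  read 'a': 5 → 5
  read 'c': 5 → 5
  read 'b': 5 → 5
  read 'b': 5 → 5
  read 'd': 5 → 5
  read 'b': 5 → 5
  read 'c': 5 → 5
  read 'b': 5 → 5
  end 5, rejected
w2:
  start at 4
  read 'b': 4 → 3
  read 'b': 3 → 5
  read 'c': 5 → 5
  read 'b': 5 → 5
  read 'a': 5 → 5
  read 'c': 5 → 5
  read 'c': 5 → 5
  read 'd': 5 → 5
  read 'b': 5 → 5
  read 'c': 5 → 5
  read 'd': 5 → 5
  read 'c': 5 → 5
  read 'c': 5 → 5
  read 'c': 5 → 5
  read 'a': 5 → 5
  end 5, rejected
w3:
  start at 4
  read 'c': 4 → 7
  read 'a': 7 → 3
  read 'a': 3 → 6
  read 'd': 6 → 5
  read 'd': 5 → 5
  read 'c': 5 → 5
  read 'b': 5 → 5
  read 'b': 5 → 5
  read 'c': 5 → 5
  read 'a': 5 → 5
  read 'a': 5 → 5
  read 'a': 5 → 5
  read 'a': 5 → 5
  read 'c': 5 → 5
  read 'b': 5 → 5
  read 'a': 5 → 5
  read 'd': 5 → 5
  read 'b': 5 → 5
  read 'd': 5 → 5
  read 'c': 5 → 5
  end 5, rejected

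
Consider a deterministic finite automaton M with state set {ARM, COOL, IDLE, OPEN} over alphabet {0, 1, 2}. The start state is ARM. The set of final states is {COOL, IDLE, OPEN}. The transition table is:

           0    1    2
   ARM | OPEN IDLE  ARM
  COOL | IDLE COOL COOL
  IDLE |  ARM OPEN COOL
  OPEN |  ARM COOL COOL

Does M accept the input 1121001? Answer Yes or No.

ARM → IDLE → OPEN → COOL → COOL → IDLE → ARM → IDLE
End state IDLE is accepting.

Yes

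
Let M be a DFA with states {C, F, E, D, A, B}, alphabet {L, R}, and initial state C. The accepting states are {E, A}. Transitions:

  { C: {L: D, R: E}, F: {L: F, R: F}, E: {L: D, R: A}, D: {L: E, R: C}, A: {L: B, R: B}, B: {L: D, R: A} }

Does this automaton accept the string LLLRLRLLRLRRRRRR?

No

start at C
read 'L': C → D
read 'L': D → E
read 'L': E → D
read 'R': D → C
read 'L': C → D
read 'R': D → C
read 'L': C → D
read 'L': D → E
read 'R': E → A
read 'L': A → B
read 'R': B → A
read 'R': A → B
read 'R': B → A
read 'R': A → B
read 'R': B → A
read 'R': A → B
End state B is not accepting.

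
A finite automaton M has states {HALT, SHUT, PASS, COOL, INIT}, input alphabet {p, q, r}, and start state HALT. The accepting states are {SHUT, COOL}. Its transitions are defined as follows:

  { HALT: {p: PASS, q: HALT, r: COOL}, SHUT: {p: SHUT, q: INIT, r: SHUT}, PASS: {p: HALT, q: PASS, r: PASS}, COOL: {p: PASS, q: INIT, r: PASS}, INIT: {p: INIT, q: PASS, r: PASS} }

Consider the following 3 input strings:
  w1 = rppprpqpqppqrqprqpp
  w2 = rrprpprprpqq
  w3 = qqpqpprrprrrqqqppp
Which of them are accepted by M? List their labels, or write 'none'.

none

w1: Trace: HALT -r-> COOL -p-> PASS -p-> HALT -p-> PASS -r-> PASS -p-> HALT -q-> HALT -p-> PASS -q-> PASS -p-> HALT -p-> PASS -q-> PASS -r-> PASS -q-> PASS -p-> HALT -r-> COOL -q-> INIT -p-> INIT -p-> INIT  → end INIT, rejected
w2: Trace: HALT -r-> COOL -r-> PASS -p-> HALT -r-> COOL -p-> PASS -p-> HALT -r-> COOL -p-> PASS -r-> PASS -p-> HALT -q-> HALT -q-> HALT  → end HALT, rejected
w3: Trace: HALT -q-> HALT -q-> HALT -p-> PASS -q-> PASS -p-> HALT -p-> PASS -r-> PASS -r-> PASS -p-> HALT -r-> COOL -r-> PASS -r-> PASS -q-> PASS -q-> PASS -q-> PASS -p-> HALT -p-> PASS -p-> HALT  → end HALT, rejected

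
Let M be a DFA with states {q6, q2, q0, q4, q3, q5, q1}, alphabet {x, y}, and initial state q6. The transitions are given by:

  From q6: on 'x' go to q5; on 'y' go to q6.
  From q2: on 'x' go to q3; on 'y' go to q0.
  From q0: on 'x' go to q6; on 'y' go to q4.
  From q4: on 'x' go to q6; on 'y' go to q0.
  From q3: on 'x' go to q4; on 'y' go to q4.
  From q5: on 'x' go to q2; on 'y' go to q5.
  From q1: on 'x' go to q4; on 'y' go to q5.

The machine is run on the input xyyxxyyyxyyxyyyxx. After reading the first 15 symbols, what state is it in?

q5

start at q6
read 'x': q6 → q5
read 'y': q5 → q5
read 'y': q5 → q5
read 'x': q5 → q2
read 'x': q2 → q3
read 'y': q3 → q4
read 'y': q4 → q0
read 'y': q0 → q4
read 'x': q4 → q6
read 'y': q6 → q6
read 'y': q6 → q6
read 'x': q6 → q5
read 'y': q5 → q5
read 'y': q5 → q5
read 'y': q5 → q5
After 15 symbols: q5.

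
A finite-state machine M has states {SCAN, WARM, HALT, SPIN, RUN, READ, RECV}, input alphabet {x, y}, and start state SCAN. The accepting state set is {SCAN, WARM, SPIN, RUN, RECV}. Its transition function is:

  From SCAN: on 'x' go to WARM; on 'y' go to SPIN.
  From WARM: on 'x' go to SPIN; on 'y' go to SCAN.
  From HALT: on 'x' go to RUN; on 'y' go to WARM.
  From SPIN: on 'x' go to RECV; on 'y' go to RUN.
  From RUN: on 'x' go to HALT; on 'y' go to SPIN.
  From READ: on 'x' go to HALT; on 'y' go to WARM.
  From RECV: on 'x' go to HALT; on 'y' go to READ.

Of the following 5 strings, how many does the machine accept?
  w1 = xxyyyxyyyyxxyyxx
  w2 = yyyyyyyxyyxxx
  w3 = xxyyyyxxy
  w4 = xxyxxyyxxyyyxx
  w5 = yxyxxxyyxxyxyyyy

w1:
  start at SCAN
  read 'x': SCAN → WARM
  read 'x': WARM → SPIN
  read 'y': SPIN → RUN
  read 'y': RUN → SPIN
  read 'y': SPIN → RUN
  read 'x': RUN → HALT
  read 'y': HALT → WARM
  read 'y': WARM → SCAN
  read 'y': SCAN → SPIN
  read 'y': SPIN → RUN
  read 'x': RUN → HALT
  read 'x': HALT → RUN
  read 'y': RUN → SPIN
  read 'y': SPIN → RUN
  read 'x': RUN → HALT
  read 'x': HALT → RUN
  end RUN, accepted
w2:
  start at SCAN
  read 'y': SCAN → SPIN
  read 'y': SPIN → RUN
  read 'y': RUN → SPIN
  read 'y': SPIN → RUN
  read 'y': RUN → SPIN
  read 'y': SPIN → RUN
  read 'y': RUN → SPIN
  read 'x': SPIN → RECV
  read 'y': RECV → READ
  read 'y': READ → WARM
  read 'x': WARM → SPIN
  read 'x': SPIN → RECV
  read 'x': RECV → HALT
  end HALT, rejected
w3:
  start at SCAN
  read 'x': SCAN → WARM
  read 'x': WARM → SPIN
  read 'y': SPIN → RUN
  read 'y': RUN → SPIN
  read 'y': SPIN → RUN
  read 'y': RUN → SPIN
  read 'x': SPIN → RECV
  read 'x': RECV → HALT
  read 'y': HALT → WARM
  end WARM, accepted
w4:
  start at SCAN
  read 'x': SCAN → WARM
  read 'x': WARM → SPIN
  read 'y': SPIN → RUN
  read 'x': RUN → HALT
  read 'x': HALT → RUN
  read 'y': RUN → SPIN
  read 'y': SPIN → RUN
  read 'x': RUN → HALT
  read 'x': HALT → RUN
  read 'y': RUN → SPIN
  read 'y': SPIN → RUN
  read 'y': RUN → SPIN
  read 'x': SPIN → RECV
  read 'x': RECV → HALT
  end HALT, rejected
w5:
  start at SCAN
  read 'y': SCAN → SPIN
  read 'x': SPIN → RECV
  read 'y': RECV → READ
  read 'x': READ → HALT
  read 'x': HALT → RUN
  read 'x': RUN → HALT
  read 'y': HALT → WARM
  read 'y': WARM → SCAN
  read 'x': SCAN → WARM
  read 'x': WARM → SPIN
  read 'y': SPIN → RUN
  read 'x': RUN → HALT
  read 'y': HALT → WARM
  read 'y': WARM → SCAN
  read 'y': SCAN → SPIN
  read 'y': SPIN → RUN
  end RUN, accepted

3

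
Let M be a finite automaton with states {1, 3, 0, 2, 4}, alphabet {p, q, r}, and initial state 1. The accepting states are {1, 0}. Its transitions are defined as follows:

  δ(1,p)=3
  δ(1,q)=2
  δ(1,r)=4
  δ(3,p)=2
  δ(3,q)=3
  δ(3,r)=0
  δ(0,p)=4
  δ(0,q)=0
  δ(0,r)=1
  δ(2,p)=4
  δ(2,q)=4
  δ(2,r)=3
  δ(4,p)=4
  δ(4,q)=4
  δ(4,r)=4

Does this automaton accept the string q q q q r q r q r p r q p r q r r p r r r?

No

start at 1
read 'q': 1 → 2
read 'q': 2 → 4
read 'q': 4 → 4
read 'q': 4 → 4
read 'r': 4 → 4
read 'q': 4 → 4
read 'r': 4 → 4
read 'q': 4 → 4
read 'r': 4 → 4
read 'p': 4 → 4
read 'r': 4 → 4
read 'q': 4 → 4
read 'p': 4 → 4
read 'r': 4 → 4
read 'q': 4 → 4
read 'r': 4 → 4
read 'r': 4 → 4
read 'p': 4 → 4
read 'r': 4 → 4
read 'r': 4 → 4
read 'r': 4 → 4
End state 4 is not accepting.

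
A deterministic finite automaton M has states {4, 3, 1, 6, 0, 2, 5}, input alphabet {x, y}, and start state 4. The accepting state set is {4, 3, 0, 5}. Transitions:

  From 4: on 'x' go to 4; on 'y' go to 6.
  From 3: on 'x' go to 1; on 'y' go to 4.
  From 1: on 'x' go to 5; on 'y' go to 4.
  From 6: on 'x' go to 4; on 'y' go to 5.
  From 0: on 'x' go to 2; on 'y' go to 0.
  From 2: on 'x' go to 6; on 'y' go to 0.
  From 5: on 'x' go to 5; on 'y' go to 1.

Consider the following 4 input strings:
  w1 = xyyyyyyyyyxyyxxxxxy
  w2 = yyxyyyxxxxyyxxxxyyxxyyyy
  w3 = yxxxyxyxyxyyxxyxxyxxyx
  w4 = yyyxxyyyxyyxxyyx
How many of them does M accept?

3

w1: 4 → 4 → 6 → 5 → 1 → 4 → 6 → 5 → 1 → 4 → 6 → 4 → 6 → 5 → 5 → 5 → 5 → 5 → 5 → 1  → end 1, rejected
w2: 4 → 6 → 5 → 5 → 1 → 4 → 6 → 4 → 4 → 4 → 4 → 6 → 5 → 5 → 5 → 5 → 5 → 1 → 4 → 4 → 4 → 6 → 5 → 1 → 4  → end 4, accepted
w3: 4 → 6 → 4 → 4 → 4 → 6 → 4 → 6 → 4 → 6 → 4 → 6 → 5 → 5 → 5 → 1 → 5 → 5 → 1 → 5 → 5 → 1 → 5  → end 5, accepted
w4: 4 → 6 → 5 → 1 → 5 → 5 → 1 → 4 → 6 → 4 → 6 → 5 → 5 → 5 → 1 → 4 → 4  → end 4, accepted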